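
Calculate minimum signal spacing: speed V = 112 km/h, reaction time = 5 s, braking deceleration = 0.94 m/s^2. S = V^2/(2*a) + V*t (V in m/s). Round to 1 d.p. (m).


V = 112 / 3.6 = 31.1111 m/s
Braking distance = 31.1111^2 / (2*0.94) = 514.8411 m
Sighting distance = 31.1111 * 5 = 155.5556 m
S = 514.8411 + 155.5556 = 670.4 m

670.4


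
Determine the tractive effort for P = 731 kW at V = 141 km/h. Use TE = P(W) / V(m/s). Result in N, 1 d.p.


Convert: P = 731 kW = 731000 W
V = 141 / 3.6 = 39.1667 m/s
TE = 731000 / 39.1667
TE = 18663.8 N

18663.8


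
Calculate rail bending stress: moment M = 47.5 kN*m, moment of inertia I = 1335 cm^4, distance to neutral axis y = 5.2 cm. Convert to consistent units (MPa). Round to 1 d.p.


Convert units:
M = 47.5 kN*m = 47500000 N*mm
y = 5.2 cm = 52 mm
I = 1335 cm^4 = 13350000 mm^4
sigma = 47500000 * 52 / 13350000
sigma = 185.0 MPa

185.0


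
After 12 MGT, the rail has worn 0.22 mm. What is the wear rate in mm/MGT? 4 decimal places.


Wear rate = total wear / cumulative tonnage
Rate = 0.22 / 12
Rate = 0.0183 mm/MGT

0.0183


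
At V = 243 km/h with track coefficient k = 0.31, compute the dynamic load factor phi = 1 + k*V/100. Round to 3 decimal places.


phi = 1 + k * V / 100
phi = 1 + 0.31 * 243 / 100
phi = 1 + 0.7533
phi = 1.753

1.753


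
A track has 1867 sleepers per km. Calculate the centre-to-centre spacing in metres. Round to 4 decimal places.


Spacing = 1000 m / number of sleepers
Spacing = 1000 / 1867
Spacing = 0.5356 m

0.5356


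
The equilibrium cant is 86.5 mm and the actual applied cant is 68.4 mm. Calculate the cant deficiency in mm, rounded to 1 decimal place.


Cant deficiency = equilibrium cant - actual cant
CD = 86.5 - 68.4
CD = 18.1 mm

18.1


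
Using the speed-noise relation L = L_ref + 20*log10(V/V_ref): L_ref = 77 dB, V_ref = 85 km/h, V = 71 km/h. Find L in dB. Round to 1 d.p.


V/V_ref = 71 / 85 = 0.835294
log10(0.835294) = -0.078161
20 * -0.078161 = -1.5632
L = 77 + -1.5632 = 75.4 dB

75.4


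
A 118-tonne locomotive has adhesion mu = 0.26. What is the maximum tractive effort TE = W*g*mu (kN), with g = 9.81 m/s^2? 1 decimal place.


TE_max = W * g * mu
TE_max = 118 * 9.81 * 0.26
TE_max = 1157.58 * 0.26
TE_max = 301.0 kN

301.0


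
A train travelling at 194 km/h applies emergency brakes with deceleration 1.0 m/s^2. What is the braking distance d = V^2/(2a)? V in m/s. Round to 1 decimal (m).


Convert speed: V = 194 / 3.6 = 53.8889 m/s
V^2 = 2904.0123
d = 2904.0123 / (2 * 1.0)
d = 2904.0123 / 2.0
d = 1452.0 m

1452.0


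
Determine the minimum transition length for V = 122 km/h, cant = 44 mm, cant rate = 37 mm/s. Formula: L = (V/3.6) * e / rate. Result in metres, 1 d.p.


Convert speed: V = 122 / 3.6 = 33.8889 m/s
L = 33.8889 * 44 / 37
L = 1491.1111 / 37
L = 40.3 m

40.3


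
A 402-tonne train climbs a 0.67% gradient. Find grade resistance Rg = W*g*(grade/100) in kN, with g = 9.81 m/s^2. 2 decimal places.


Rg = W * 9.81 * grade / 100
Rg = 402 * 9.81 * 0.67 / 100
Rg = 3943.62 * 0.0067
Rg = 26.42 kN

26.42


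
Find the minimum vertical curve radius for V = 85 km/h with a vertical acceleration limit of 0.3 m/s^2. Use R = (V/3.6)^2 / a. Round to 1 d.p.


Convert speed: V = 85 / 3.6 = 23.6111 m/s
V^2 = 557.4846 m^2/s^2
R_v = 557.4846 / 0.3
R_v = 1858.3 m

1858.3


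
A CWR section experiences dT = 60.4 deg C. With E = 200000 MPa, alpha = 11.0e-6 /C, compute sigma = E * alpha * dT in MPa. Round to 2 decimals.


sigma = E * alpha * dT
sigma = 200000 * 11.0e-6 * 60.4
sigma = 2.2 * 60.4
sigma = 132.88 MPa

132.88


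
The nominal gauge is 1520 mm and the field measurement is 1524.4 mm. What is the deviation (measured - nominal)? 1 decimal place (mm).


Deviation = measured - nominal
Deviation = 1524.4 - 1520
Deviation = 4.4 mm

4.4


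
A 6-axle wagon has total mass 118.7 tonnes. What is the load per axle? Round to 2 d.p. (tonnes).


Load per axle = total weight / number of axles
Load = 118.7 / 6
Load = 19.78 tonnes

19.78


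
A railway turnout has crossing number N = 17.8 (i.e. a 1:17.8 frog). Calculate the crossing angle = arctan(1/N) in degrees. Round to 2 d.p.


1/N = 1/17.8 = 0.05618
angle = arctan(0.05618) = 0.056121 rad
angle = 0.056121 * 180/pi = 3.22 degrees

3.22


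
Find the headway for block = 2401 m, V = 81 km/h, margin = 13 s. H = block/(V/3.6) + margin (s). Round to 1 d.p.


V = 81 / 3.6 = 22.5 m/s
Block traversal time = 2401 / 22.5 = 106.7111 s
Headway = 106.7111 + 13
Headway = 119.7 s

119.7


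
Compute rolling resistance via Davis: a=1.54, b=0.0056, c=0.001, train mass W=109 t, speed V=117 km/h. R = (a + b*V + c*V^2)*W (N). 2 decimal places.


b*V = 0.0056 * 117 = 0.6552
c*V^2 = 0.001 * 13689 = 13.689
R_per_t = 1.54 + 0.6552 + 13.689 = 15.8842 N/t
R_total = 15.8842 * 109 = 1731.38 N

1731.38


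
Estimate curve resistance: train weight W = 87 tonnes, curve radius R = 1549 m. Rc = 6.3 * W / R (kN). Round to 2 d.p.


Rc = 6.3 * W / R
Rc = 6.3 * 87 / 1549
Rc = 548.1 / 1549
Rc = 0.35 kN

0.35


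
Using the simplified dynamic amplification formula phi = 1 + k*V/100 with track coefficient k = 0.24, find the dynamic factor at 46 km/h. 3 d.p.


phi = 1 + k * V / 100
phi = 1 + 0.24 * 46 / 100
phi = 1 + 0.1104
phi = 1.110

1.110


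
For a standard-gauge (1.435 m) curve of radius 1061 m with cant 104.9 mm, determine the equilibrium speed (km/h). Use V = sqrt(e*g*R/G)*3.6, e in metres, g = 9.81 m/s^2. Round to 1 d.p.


Convert cant: e = 104.9 mm = 0.1049 m
V_ms = sqrt(0.1049 * 9.81 * 1061 / 1.435)
V_ms = sqrt(760.865651) = 27.5838 m/s
V = 27.5838 * 3.6 = 99.3 km/h

99.3


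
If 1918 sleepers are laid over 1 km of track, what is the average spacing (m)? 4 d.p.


Spacing = 1000 m / number of sleepers
Spacing = 1000 / 1918
Spacing = 0.5214 m

0.5214


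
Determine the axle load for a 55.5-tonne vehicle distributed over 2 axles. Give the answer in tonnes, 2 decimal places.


Load per axle = total weight / number of axles
Load = 55.5 / 2
Load = 27.75 tonnes

27.75


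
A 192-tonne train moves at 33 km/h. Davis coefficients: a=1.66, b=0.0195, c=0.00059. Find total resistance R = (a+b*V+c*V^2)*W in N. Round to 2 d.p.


b*V = 0.0195 * 33 = 0.6435
c*V^2 = 0.00059 * 1089 = 0.64251
R_per_t = 1.66 + 0.6435 + 0.64251 = 2.94601 N/t
R_total = 2.94601 * 192 = 565.63 N

565.63


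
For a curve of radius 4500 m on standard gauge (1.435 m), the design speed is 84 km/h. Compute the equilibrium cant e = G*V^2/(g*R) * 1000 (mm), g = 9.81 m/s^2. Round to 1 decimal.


Convert speed: V = 84 / 3.6 = 23.3333 m/s
Apply formula: e = 1.435 * 23.3333^2 / (9.81 * 4500)
e = 1.435 * 544.4444 / 44145.0
e = 0.017698 m = 17.7 mm

17.7


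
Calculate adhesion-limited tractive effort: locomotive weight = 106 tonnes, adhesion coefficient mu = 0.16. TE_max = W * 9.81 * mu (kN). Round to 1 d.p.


TE_max = W * g * mu
TE_max = 106 * 9.81 * 0.16
TE_max = 1039.86 * 0.16
TE_max = 166.4 kN

166.4


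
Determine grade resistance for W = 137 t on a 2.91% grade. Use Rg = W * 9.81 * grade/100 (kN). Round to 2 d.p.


Rg = W * 9.81 * grade / 100
Rg = 137 * 9.81 * 2.91 / 100
Rg = 1343.97 * 0.0291
Rg = 39.11 kN

39.11


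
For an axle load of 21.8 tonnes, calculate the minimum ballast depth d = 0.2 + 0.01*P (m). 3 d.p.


d = 0.2 + 0.01 * 21.8
d = 0.2 + 0.218
d = 0.418 m

0.418


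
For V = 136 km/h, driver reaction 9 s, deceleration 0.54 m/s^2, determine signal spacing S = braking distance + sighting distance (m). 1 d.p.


V = 136 / 3.6 = 37.7778 m/s
Braking distance = 37.7778^2 / (2*0.54) = 1321.4449 m
Sighting distance = 37.7778 * 9 = 340.0 m
S = 1321.4449 + 340.0 = 1661.4 m

1661.4


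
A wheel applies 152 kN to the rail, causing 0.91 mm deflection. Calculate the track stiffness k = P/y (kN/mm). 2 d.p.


Track stiffness k = P / y
k = 152 / 0.91
k = 167.03 kN/mm

167.03


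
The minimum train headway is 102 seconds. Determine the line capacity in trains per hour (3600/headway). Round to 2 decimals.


Capacity = 3600 / headway
Capacity = 3600 / 102
Capacity = 35.29 trains/hour

35.29


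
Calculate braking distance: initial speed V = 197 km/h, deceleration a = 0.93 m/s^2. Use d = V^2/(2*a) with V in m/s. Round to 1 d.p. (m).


Convert speed: V = 197 / 3.6 = 54.7222 m/s
V^2 = 2994.5216
d = 2994.5216 / (2 * 0.93)
d = 2994.5216 / 1.86
d = 1610.0 m

1610.0


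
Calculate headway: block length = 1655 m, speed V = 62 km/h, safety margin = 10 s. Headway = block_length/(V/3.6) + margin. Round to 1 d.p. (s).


V = 62 / 3.6 = 17.2222 m/s
Block traversal time = 1655 / 17.2222 = 96.0968 s
Headway = 96.0968 + 10
Headway = 106.1 s

106.1


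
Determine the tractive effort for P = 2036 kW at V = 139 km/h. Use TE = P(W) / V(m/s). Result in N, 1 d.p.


Convert: P = 2036 kW = 2036000 W
V = 139 / 3.6 = 38.6111 m/s
TE = 2036000 / 38.6111
TE = 52730.9 N

52730.9


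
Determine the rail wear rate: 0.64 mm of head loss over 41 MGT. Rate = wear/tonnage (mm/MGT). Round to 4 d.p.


Wear rate = total wear / cumulative tonnage
Rate = 0.64 / 41
Rate = 0.0156 mm/MGT

0.0156


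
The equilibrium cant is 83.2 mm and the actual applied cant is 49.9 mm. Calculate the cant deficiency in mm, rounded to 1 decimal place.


Cant deficiency = equilibrium cant - actual cant
CD = 83.2 - 49.9
CD = 33.3 mm

33.3


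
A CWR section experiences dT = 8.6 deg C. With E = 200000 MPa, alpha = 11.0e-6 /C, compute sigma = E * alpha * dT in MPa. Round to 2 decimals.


sigma = E * alpha * dT
sigma = 200000 * 11.0e-6 * 8.6
sigma = 2.2 * 8.6
sigma = 18.92 MPa

18.92


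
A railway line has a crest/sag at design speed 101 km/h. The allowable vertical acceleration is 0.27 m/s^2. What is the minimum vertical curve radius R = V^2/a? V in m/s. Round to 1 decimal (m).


Convert speed: V = 101 / 3.6 = 28.0556 m/s
V^2 = 787.1142 m^2/s^2
R_v = 787.1142 / 0.27
R_v = 2915.2 m

2915.2


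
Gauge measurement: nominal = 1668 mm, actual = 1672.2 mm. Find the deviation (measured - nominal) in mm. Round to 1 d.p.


Deviation = measured - nominal
Deviation = 1672.2 - 1668
Deviation = 4.2 mm

4.2


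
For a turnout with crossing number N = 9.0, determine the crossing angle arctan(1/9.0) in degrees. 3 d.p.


1/N = 1/9.0 = 0.111111
angle = arctan(0.111111) = 0.110657 rad
angle = 0.110657 * 180/pi = 6.340 degrees

6.340


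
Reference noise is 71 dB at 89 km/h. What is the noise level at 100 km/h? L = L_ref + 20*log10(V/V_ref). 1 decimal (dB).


V/V_ref = 100 / 89 = 1.123596
log10(1.123596) = 0.05061
20 * 0.05061 = 1.0122
L = 71 + 1.0122 = 72.0 dB

72.0


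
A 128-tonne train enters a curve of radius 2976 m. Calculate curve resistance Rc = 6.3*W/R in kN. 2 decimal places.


Rc = 6.3 * W / R
Rc = 6.3 * 128 / 2976
Rc = 806.4 / 2976
Rc = 0.27 kN

0.27


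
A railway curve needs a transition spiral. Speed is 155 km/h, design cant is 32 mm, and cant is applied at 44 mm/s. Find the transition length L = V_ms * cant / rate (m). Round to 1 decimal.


Convert speed: V = 155 / 3.6 = 43.0556 m/s
L = 43.0556 * 32 / 44
L = 1377.7778 / 44
L = 31.3 m

31.3


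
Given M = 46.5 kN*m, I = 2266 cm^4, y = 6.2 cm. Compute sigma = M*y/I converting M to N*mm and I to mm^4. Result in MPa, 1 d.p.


Convert units:
M = 46.5 kN*m = 46500000 N*mm
y = 6.2 cm = 62 mm
I = 2266 cm^4 = 22660000 mm^4
sigma = 46500000 * 62 / 22660000
sigma = 127.2 MPa

127.2


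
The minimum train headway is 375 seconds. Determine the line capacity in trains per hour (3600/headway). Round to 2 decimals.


Capacity = 3600 / headway
Capacity = 3600 / 375
Capacity = 9.60 trains/hour

9.60


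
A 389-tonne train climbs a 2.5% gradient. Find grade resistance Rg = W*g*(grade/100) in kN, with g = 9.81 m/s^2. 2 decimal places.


Rg = W * 9.81 * grade / 100
Rg = 389 * 9.81 * 2.5 / 100
Rg = 3816.09 * 0.025
Rg = 95.40 kN

95.40


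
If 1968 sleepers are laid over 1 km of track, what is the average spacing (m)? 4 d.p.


Spacing = 1000 m / number of sleepers
Spacing = 1000 / 1968
Spacing = 0.5081 m

0.5081


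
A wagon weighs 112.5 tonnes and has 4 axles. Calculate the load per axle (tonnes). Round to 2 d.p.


Load per axle = total weight / number of axles
Load = 112.5 / 4
Load = 28.13 tonnes

28.13


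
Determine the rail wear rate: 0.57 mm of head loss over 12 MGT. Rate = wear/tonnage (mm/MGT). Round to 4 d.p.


Wear rate = total wear / cumulative tonnage
Rate = 0.57 / 12
Rate = 0.0475 mm/MGT

0.0475


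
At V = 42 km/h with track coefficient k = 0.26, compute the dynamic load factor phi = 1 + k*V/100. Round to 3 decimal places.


phi = 1 + k * V / 100
phi = 1 + 0.26 * 42 / 100
phi = 1 + 0.1092
phi = 1.109

1.109


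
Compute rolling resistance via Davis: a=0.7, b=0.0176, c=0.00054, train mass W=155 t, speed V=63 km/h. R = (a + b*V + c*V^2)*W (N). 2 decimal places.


b*V = 0.0176 * 63 = 1.1088
c*V^2 = 0.00054 * 3969 = 2.14326
R_per_t = 0.7 + 1.1088 + 2.14326 = 3.95206 N/t
R_total = 3.95206 * 155 = 612.57 N

612.57


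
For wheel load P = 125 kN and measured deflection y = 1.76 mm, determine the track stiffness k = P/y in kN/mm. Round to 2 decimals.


Track stiffness k = P / y
k = 125 / 1.76
k = 71.02 kN/mm

71.02


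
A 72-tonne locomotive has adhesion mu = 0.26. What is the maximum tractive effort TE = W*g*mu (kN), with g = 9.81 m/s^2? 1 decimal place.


TE_max = W * g * mu
TE_max = 72 * 9.81 * 0.26
TE_max = 706.32 * 0.26
TE_max = 183.6 kN

183.6


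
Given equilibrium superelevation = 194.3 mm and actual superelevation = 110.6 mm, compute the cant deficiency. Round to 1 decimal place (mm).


Cant deficiency = equilibrium cant - actual cant
CD = 194.3 - 110.6
CD = 83.7 mm

83.7


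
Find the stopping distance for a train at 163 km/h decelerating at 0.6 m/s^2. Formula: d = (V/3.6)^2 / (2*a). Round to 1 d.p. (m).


Convert speed: V = 163 / 3.6 = 45.2778 m/s
V^2 = 2050.0772
d = 2050.0772 / (2 * 0.6)
d = 2050.0772 / 1.2
d = 1708.4 m

1708.4


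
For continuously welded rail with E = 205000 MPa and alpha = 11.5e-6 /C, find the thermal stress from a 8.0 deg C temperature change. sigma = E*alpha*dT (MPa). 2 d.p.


sigma = E * alpha * dT
sigma = 205000 * 11.5e-6 * 8.0
sigma = 2.3575 * 8.0
sigma = 18.86 MPa

18.86


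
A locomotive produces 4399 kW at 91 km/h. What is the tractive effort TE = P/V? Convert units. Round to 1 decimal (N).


Convert: P = 4399 kW = 4399000 W
V = 91 / 3.6 = 25.2778 m/s
TE = 4399000 / 25.2778
TE = 174026.4 N

174026.4


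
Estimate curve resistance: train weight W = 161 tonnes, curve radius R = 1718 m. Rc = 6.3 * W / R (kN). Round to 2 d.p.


Rc = 6.3 * W / R
Rc = 6.3 * 161 / 1718
Rc = 1014.3 / 1718
Rc = 0.59 kN

0.59


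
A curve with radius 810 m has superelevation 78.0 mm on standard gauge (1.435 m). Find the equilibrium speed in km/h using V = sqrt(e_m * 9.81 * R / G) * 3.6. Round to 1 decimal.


Convert cant: e = 78.0 mm = 0.0780 m
V_ms = sqrt(0.0780 * 9.81 * 810 / 1.435)
V_ms = sqrt(431.913449) = 20.7825 m/s
V = 20.7825 * 3.6 = 74.8 km/h

74.8


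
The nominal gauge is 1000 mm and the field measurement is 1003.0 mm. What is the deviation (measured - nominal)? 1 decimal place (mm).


Deviation = measured - nominal
Deviation = 1003.0 - 1000
Deviation = 3.0 mm

3.0


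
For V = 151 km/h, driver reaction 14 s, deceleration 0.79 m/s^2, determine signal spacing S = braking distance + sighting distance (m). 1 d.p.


V = 151 / 3.6 = 41.9444 m/s
Braking distance = 41.9444^2 / (2*0.79) = 1113.5041 m
Sighting distance = 41.9444 * 14 = 587.2222 m
S = 1113.5041 + 587.2222 = 1700.7 m

1700.7


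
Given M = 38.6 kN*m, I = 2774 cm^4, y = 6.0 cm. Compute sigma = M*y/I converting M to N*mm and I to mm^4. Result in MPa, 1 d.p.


Convert units:
M = 38.6 kN*m = 38600000 N*mm
y = 6.0 cm = 60 mm
I = 2774 cm^4 = 27740000 mm^4
sigma = 38600000 * 60 / 27740000
sigma = 83.5 MPa

83.5


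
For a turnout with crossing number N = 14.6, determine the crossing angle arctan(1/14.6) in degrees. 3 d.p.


1/N = 1/14.6 = 0.068493
angle = arctan(0.068493) = 0.068386 rad
angle = 0.068386 * 180/pi = 3.918 degrees

3.918


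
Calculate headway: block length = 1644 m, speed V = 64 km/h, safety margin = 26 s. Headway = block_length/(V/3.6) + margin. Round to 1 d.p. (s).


V = 64 / 3.6 = 17.7778 m/s
Block traversal time = 1644 / 17.7778 = 92.475 s
Headway = 92.475 + 26
Headway = 118.5 s

118.5


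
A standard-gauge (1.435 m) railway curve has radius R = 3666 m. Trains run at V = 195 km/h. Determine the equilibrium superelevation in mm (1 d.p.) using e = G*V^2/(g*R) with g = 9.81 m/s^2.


Convert speed: V = 195 / 3.6 = 54.1667 m/s
Apply formula: e = 1.435 * 54.1667^2 / (9.81 * 3666)
e = 1.435 * 2934.0278 / 35963.46
e = 0.117072 m = 117.1 mm

117.1


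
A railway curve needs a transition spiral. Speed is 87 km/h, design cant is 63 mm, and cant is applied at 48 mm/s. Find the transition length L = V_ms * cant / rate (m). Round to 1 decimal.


Convert speed: V = 87 / 3.6 = 24.1667 m/s
L = 24.1667 * 63 / 48
L = 1522.5 / 48
L = 31.7 m

31.7


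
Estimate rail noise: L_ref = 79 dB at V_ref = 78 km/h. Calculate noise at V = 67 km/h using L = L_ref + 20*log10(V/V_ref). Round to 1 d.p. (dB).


V/V_ref = 67 / 78 = 0.858974
log10(0.858974) = -0.06602
20 * -0.06602 = -1.3204
L = 79 + -1.3204 = 77.7 dB

77.7


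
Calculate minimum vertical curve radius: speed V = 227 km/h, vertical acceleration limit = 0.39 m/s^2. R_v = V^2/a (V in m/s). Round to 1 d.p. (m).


Convert speed: V = 227 / 3.6 = 63.0556 m/s
V^2 = 3976.0031 m^2/s^2
R_v = 3976.0031 / 0.39
R_v = 10194.9 m

10194.9


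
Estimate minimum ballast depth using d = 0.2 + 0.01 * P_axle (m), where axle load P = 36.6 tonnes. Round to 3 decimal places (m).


d = 0.2 + 0.01 * 36.6
d = 0.2 + 0.366
d = 0.566 m

0.566


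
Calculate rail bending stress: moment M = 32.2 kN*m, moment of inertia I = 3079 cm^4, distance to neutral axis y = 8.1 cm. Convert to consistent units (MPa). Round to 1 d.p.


Convert units:
M = 32.2 kN*m = 32200000 N*mm
y = 8.1 cm = 81 mm
I = 3079 cm^4 = 30790000 mm^4
sigma = 32200000 * 81 / 30790000
sigma = 84.7 MPa

84.7


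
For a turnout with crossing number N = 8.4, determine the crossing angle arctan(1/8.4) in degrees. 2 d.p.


1/N = 1/8.4 = 0.119048
angle = arctan(0.119048) = 0.11849 rad
angle = 0.11849 * 180/pi = 6.79 degrees

6.79


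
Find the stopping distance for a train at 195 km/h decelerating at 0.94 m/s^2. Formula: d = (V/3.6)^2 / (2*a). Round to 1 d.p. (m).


Convert speed: V = 195 / 3.6 = 54.1667 m/s
V^2 = 2934.0278
d = 2934.0278 / (2 * 0.94)
d = 2934.0278 / 1.88
d = 1560.7 m

1560.7


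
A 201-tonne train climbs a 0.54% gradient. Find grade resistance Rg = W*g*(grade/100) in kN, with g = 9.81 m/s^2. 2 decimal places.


Rg = W * 9.81 * grade / 100
Rg = 201 * 9.81 * 0.54 / 100
Rg = 1971.81 * 0.0054
Rg = 10.65 kN

10.65


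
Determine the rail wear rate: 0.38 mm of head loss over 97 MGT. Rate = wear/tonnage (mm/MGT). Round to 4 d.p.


Wear rate = total wear / cumulative tonnage
Rate = 0.38 / 97
Rate = 0.0039 mm/MGT

0.0039


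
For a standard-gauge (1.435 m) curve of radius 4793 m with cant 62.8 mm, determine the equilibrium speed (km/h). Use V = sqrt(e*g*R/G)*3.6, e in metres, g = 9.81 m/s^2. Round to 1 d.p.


Convert cant: e = 62.8 mm = 0.0628 m
V_ms = sqrt(0.0628 * 9.81 * 4793 / 1.435)
V_ms = sqrt(2057.710052) = 45.362 m/s
V = 45.362 * 3.6 = 163.3 km/h

163.3


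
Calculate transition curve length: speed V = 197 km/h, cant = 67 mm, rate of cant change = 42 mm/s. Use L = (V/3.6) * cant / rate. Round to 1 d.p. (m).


Convert speed: V = 197 / 3.6 = 54.7222 m/s
L = 54.7222 * 67 / 42
L = 3666.3889 / 42
L = 87.3 m

87.3


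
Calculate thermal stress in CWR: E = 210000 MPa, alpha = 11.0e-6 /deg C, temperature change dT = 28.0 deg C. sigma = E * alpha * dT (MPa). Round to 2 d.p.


sigma = E * alpha * dT
sigma = 210000 * 11.0e-6 * 28.0
sigma = 2.31 * 28.0
sigma = 64.68 MPa

64.68


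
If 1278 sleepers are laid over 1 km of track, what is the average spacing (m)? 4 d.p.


Spacing = 1000 m / number of sleepers
Spacing = 1000 / 1278
Spacing = 0.7825 m

0.7825


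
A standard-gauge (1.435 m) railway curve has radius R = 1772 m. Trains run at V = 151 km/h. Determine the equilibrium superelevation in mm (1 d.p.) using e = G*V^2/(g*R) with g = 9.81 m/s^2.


Convert speed: V = 151 / 3.6 = 41.9444 m/s
Apply formula: e = 1.435 * 41.9444^2 / (9.81 * 1772)
e = 1.435 * 1759.3364 / 17383.32
e = 0.145234 m = 145.2 mm

145.2


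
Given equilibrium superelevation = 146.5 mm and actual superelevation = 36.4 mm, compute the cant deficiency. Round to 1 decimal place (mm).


Cant deficiency = equilibrium cant - actual cant
CD = 146.5 - 36.4
CD = 110.1 mm

110.1


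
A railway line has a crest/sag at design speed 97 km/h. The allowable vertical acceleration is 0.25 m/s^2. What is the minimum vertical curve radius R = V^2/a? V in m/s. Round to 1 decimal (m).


Convert speed: V = 97 / 3.6 = 26.9444 m/s
V^2 = 726.0031 m^2/s^2
R_v = 726.0031 / 0.25
R_v = 2904.0 m

2904.0


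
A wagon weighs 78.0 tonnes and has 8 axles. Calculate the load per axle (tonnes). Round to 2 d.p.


Load per axle = total weight / number of axles
Load = 78.0 / 8
Load = 9.75 tonnes

9.75


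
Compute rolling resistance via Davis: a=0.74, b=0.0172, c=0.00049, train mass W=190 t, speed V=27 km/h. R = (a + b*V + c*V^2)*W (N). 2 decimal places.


b*V = 0.0172 * 27 = 0.4644
c*V^2 = 0.00049 * 729 = 0.35721
R_per_t = 0.74 + 0.4644 + 0.35721 = 1.56161 N/t
R_total = 1.56161 * 190 = 296.71 N

296.71


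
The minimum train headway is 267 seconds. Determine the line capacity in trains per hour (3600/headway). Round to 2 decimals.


Capacity = 3600 / headway
Capacity = 3600 / 267
Capacity = 13.48 trains/hour

13.48


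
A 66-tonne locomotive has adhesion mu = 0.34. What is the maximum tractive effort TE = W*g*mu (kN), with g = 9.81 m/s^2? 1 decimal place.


TE_max = W * g * mu
TE_max = 66 * 9.81 * 0.34
TE_max = 647.46 * 0.34
TE_max = 220.1 kN

220.1


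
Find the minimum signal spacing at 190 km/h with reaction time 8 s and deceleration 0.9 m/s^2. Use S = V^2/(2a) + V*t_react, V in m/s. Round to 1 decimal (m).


V = 190 / 3.6 = 52.7778 m/s
Braking distance = 52.7778^2 / (2*0.9) = 1547.4966 m
Sighting distance = 52.7778 * 8 = 422.2222 m
S = 1547.4966 + 422.2222 = 1969.7 m

1969.7


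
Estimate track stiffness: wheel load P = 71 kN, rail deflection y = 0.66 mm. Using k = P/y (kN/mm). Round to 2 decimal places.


Track stiffness k = P / y
k = 71 / 0.66
k = 107.58 kN/mm

107.58


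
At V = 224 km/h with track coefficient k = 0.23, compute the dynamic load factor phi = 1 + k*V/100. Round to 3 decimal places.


phi = 1 + k * V / 100
phi = 1 + 0.23 * 224 / 100
phi = 1 + 0.5152
phi = 1.515

1.515


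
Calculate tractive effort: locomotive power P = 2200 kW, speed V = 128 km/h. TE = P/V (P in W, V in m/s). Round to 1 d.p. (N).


Convert: P = 2200 kW = 2200000 W
V = 128 / 3.6 = 35.5556 m/s
TE = 2200000 / 35.5556
TE = 61875.0 N

61875.0


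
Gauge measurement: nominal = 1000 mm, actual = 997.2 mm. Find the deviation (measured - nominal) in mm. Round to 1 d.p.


Deviation = measured - nominal
Deviation = 997.2 - 1000
Deviation = -2.8 mm

-2.8


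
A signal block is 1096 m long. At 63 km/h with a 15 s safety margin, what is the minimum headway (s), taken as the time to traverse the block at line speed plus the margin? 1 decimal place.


V = 63 / 3.6 = 17.5 m/s
Block traversal time = 1096 / 17.5 = 62.6286 s
Headway = 62.6286 + 15
Headway = 77.6 s

77.6


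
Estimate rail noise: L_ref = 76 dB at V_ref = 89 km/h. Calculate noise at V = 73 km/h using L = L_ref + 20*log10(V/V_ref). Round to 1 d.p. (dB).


V/V_ref = 73 / 89 = 0.820225
log10(0.820225) = -0.086067
20 * -0.086067 = -1.7213
L = 76 + -1.7213 = 74.3 dB

74.3


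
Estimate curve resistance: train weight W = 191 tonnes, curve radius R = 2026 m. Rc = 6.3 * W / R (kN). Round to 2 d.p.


Rc = 6.3 * W / R
Rc = 6.3 * 191 / 2026
Rc = 1203.3 / 2026
Rc = 0.59 kN

0.59


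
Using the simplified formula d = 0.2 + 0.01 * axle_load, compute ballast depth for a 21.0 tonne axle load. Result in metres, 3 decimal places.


d = 0.2 + 0.01 * 21.0
d = 0.2 + 0.21
d = 0.410 m

0.410


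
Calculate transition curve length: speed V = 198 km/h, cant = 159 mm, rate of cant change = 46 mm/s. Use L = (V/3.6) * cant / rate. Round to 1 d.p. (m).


Convert speed: V = 198 / 3.6 = 55.0 m/s
L = 55.0 * 159 / 46
L = 8745.0 / 46
L = 190.1 m

190.1


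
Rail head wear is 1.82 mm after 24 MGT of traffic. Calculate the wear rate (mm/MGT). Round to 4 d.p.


Wear rate = total wear / cumulative tonnage
Rate = 1.82 / 24
Rate = 0.0758 mm/MGT

0.0758


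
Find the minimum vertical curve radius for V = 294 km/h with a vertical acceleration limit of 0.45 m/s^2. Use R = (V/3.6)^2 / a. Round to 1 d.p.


Convert speed: V = 294 / 3.6 = 81.6667 m/s
V^2 = 6669.4444 m^2/s^2
R_v = 6669.4444 / 0.45
R_v = 14821.0 m

14821.0


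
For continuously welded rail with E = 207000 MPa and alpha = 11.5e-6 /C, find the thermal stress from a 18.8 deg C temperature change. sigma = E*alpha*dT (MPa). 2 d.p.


sigma = E * alpha * dT
sigma = 207000 * 11.5e-6 * 18.8
sigma = 2.3805 * 18.8
sigma = 44.75 MPa

44.75


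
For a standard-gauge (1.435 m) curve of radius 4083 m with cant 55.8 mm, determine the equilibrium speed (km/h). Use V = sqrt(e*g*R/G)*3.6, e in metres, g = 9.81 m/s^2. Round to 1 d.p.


Convert cant: e = 55.8 mm = 0.0558 m
V_ms = sqrt(0.0558 * 9.81 * 4083 / 1.435)
V_ms = sqrt(1557.509431) = 39.4653 m/s
V = 39.4653 * 3.6 = 142.1 km/h

142.1


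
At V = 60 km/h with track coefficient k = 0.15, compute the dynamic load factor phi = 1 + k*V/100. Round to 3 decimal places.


phi = 1 + k * V / 100
phi = 1 + 0.15 * 60 / 100
phi = 1 + 0.09
phi = 1.090

1.090


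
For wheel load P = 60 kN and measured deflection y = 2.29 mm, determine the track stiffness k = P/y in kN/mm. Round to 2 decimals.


Track stiffness k = P / y
k = 60 / 2.29
k = 26.20 kN/mm

26.20


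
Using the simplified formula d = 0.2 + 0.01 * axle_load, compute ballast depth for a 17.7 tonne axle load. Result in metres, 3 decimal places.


d = 0.2 + 0.01 * 17.7
d = 0.2 + 0.177
d = 0.377 m

0.377


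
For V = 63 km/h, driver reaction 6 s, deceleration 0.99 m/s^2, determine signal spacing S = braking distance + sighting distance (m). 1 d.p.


V = 63 / 3.6 = 17.5 m/s
Braking distance = 17.5^2 / (2*0.99) = 154.6717 m
Sighting distance = 17.5 * 6 = 105.0 m
S = 154.6717 + 105.0 = 259.7 m

259.7


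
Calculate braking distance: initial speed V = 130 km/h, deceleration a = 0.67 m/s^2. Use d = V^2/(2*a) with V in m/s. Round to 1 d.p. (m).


Convert speed: V = 130 / 3.6 = 36.1111 m/s
V^2 = 1304.0123
d = 1304.0123 / (2 * 0.67)
d = 1304.0123 / 1.34
d = 973.1 m

973.1


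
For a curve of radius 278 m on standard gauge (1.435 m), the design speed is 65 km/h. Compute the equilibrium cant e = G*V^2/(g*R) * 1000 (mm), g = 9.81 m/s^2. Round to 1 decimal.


Convert speed: V = 65 / 3.6 = 18.0556 m/s
Apply formula: e = 1.435 * 18.0556^2 / (9.81 * 278)
e = 1.435 * 326.0031 / 2727.18
e = 0.171538 m = 171.5 mm

171.5


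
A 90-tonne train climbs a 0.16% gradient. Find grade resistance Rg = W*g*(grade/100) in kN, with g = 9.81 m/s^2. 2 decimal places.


Rg = W * 9.81 * grade / 100
Rg = 90 * 9.81 * 0.16 / 100
Rg = 882.9 * 0.0016
Rg = 1.41 kN

1.41


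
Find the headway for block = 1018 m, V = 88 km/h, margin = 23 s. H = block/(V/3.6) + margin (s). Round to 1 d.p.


V = 88 / 3.6 = 24.4444 m/s
Block traversal time = 1018 / 24.4444 = 41.6455 s
Headway = 41.6455 + 23
Headway = 64.6 s

64.6


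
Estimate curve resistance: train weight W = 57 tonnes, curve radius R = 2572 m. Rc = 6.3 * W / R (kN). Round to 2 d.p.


Rc = 6.3 * W / R
Rc = 6.3 * 57 / 2572
Rc = 359.1 / 2572
Rc = 0.14 kN

0.14


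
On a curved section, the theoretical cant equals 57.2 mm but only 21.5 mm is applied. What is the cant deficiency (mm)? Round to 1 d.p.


Cant deficiency = equilibrium cant - actual cant
CD = 57.2 - 21.5
CD = 35.7 mm

35.7


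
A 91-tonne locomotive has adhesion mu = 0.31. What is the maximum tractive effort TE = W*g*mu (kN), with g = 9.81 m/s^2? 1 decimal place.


TE_max = W * g * mu
TE_max = 91 * 9.81 * 0.31
TE_max = 892.71 * 0.31
TE_max = 276.7 kN

276.7


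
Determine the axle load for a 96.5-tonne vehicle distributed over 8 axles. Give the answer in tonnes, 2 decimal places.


Load per axle = total weight / number of axles
Load = 96.5 / 8
Load = 12.06 tonnes

12.06


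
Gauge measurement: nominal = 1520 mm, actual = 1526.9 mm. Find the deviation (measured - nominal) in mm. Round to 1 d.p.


Deviation = measured - nominal
Deviation = 1526.9 - 1520
Deviation = 6.9 mm

6.9


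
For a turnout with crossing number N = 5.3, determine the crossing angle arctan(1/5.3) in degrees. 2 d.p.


1/N = 1/5.3 = 0.188679
angle = arctan(0.188679) = 0.186487 rad
angle = 0.186487 * 180/pi = 10.68 degrees

10.68


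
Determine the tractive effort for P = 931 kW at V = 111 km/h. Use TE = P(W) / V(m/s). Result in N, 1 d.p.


Convert: P = 931 kW = 931000 W
V = 111 / 3.6 = 30.8333 m/s
TE = 931000 / 30.8333
TE = 30194.6 N

30194.6


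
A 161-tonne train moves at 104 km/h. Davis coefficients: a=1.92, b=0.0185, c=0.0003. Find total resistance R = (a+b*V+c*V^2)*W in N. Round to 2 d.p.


b*V = 0.0185 * 104 = 1.924
c*V^2 = 0.0003 * 10816 = 3.2448
R_per_t = 1.92 + 1.924 + 3.2448 = 7.0888 N/t
R_total = 7.0888 * 161 = 1141.30 N

1141.30


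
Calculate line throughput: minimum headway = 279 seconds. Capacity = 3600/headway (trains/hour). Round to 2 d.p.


Capacity = 3600 / headway
Capacity = 3600 / 279
Capacity = 12.90 trains/hour

12.90


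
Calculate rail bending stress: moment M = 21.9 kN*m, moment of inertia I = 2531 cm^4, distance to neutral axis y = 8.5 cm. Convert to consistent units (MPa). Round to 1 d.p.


Convert units:
M = 21.9 kN*m = 21900000 N*mm
y = 8.5 cm = 85 mm
I = 2531 cm^4 = 25310000 mm^4
sigma = 21900000 * 85 / 25310000
sigma = 73.5 MPa

73.5


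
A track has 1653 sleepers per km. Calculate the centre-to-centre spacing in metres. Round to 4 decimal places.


Spacing = 1000 m / number of sleepers
Spacing = 1000 / 1653
Spacing = 0.6050 m

0.6050


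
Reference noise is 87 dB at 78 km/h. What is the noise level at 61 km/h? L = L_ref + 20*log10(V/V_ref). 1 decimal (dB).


V/V_ref = 61 / 78 = 0.782051
log10(0.782051) = -0.106765
20 * -0.106765 = -2.1353
L = 87 + -2.1353 = 84.9 dB

84.9


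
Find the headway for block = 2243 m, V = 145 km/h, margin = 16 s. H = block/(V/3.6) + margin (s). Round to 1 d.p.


V = 145 / 3.6 = 40.2778 m/s
Block traversal time = 2243 / 40.2778 = 55.6883 s
Headway = 55.6883 + 16
Headway = 71.7 s

71.7


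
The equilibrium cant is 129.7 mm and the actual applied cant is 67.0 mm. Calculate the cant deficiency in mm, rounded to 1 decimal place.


Cant deficiency = equilibrium cant - actual cant
CD = 129.7 - 67.0
CD = 62.7 mm

62.7


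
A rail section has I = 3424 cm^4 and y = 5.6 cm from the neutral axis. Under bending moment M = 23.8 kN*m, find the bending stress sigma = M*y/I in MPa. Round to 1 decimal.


Convert units:
M = 23.8 kN*m = 23800000 N*mm
y = 5.6 cm = 56 mm
I = 3424 cm^4 = 34240000 mm^4
sigma = 23800000 * 56 / 34240000
sigma = 38.9 MPa

38.9


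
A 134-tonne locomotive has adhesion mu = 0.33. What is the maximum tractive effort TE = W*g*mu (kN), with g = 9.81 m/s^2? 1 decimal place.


TE_max = W * g * mu
TE_max = 134 * 9.81 * 0.33
TE_max = 1314.54 * 0.33
TE_max = 433.8 kN

433.8


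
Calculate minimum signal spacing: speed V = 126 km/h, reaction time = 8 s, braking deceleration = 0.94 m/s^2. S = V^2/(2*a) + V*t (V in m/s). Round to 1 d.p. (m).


V = 126 / 3.6 = 35.0 m/s
Braking distance = 35.0^2 / (2*0.94) = 651.5957 m
Sighting distance = 35.0 * 8 = 280.0 m
S = 651.5957 + 280.0 = 931.6 m

931.6


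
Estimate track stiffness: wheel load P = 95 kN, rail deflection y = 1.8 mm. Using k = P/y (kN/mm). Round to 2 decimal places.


Track stiffness k = P / y
k = 95 / 1.8
k = 52.78 kN/mm

52.78


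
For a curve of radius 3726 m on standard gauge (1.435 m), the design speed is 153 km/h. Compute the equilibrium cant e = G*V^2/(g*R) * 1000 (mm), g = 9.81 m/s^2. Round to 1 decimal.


Convert speed: V = 153 / 3.6 = 42.5 m/s
Apply formula: e = 1.435 * 42.5^2 / (9.81 * 3726)
e = 1.435 * 1806.25 / 36552.06
e = 0.070912 m = 70.9 mm

70.9


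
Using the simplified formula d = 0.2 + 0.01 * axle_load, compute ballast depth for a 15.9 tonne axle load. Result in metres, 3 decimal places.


d = 0.2 + 0.01 * 15.9
d = 0.2 + 0.159
d = 0.359 m

0.359


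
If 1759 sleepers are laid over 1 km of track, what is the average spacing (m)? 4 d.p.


Spacing = 1000 m / number of sleepers
Spacing = 1000 / 1759
Spacing = 0.5685 m

0.5685


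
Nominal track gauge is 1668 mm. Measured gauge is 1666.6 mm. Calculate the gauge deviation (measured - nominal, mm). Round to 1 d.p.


Deviation = measured - nominal
Deviation = 1666.6 - 1668
Deviation = -1.4 mm

-1.4


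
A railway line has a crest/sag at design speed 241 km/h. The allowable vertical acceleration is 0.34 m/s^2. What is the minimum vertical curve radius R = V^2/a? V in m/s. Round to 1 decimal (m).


Convert speed: V = 241 / 3.6 = 66.9444 m/s
V^2 = 4481.5586 m^2/s^2
R_v = 4481.5586 / 0.34
R_v = 13181.1 m

13181.1


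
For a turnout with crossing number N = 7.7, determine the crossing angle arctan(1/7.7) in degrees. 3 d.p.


1/N = 1/7.7 = 0.12987
angle = arctan(0.12987) = 0.129147 rad
angle = 0.129147 * 180/pi = 7.400 degrees

7.400


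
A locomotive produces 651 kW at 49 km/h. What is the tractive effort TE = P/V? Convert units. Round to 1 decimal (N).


Convert: P = 651 kW = 651000 W
V = 49 / 3.6 = 13.6111 m/s
TE = 651000 / 13.6111
TE = 47828.6 N

47828.6


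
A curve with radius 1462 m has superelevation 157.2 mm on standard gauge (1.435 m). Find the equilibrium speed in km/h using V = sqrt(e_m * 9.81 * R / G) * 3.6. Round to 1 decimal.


Convert cant: e = 157.2 mm = 0.1572 m
V_ms = sqrt(0.1572 * 9.81 * 1462 / 1.435)
V_ms = sqrt(1571.147724) = 39.6377 m/s
V = 39.6377 * 3.6 = 142.7 km/h

142.7


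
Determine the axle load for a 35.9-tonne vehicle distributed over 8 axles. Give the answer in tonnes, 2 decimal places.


Load per axle = total weight / number of axles
Load = 35.9 / 8
Load = 4.49 tonnes

4.49


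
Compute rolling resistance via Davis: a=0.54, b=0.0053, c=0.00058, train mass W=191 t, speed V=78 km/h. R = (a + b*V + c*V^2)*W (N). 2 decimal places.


b*V = 0.0053 * 78 = 0.4134
c*V^2 = 0.00058 * 6084 = 3.52872
R_per_t = 0.54 + 0.4134 + 3.52872 = 4.48212 N/t
R_total = 4.48212 * 191 = 856.08 N

856.08


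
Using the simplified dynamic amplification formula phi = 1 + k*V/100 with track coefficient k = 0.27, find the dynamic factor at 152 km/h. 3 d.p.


phi = 1 + k * V / 100
phi = 1 + 0.27 * 152 / 100
phi = 1 + 0.4104
phi = 1.410

1.410


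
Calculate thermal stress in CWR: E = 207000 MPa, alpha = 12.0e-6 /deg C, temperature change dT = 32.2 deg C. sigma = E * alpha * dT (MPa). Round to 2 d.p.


sigma = E * alpha * dT
sigma = 207000 * 12.0e-6 * 32.2
sigma = 2.484 * 32.2
sigma = 79.98 MPa

79.98


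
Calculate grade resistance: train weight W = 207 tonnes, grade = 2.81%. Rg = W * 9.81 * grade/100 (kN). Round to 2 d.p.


Rg = W * 9.81 * grade / 100
Rg = 207 * 9.81 * 2.81 / 100
Rg = 2030.67 * 0.0281
Rg = 57.06 kN

57.06


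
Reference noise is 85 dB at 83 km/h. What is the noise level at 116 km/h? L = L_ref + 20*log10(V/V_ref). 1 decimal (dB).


V/V_ref = 116 / 83 = 1.39759
log10(1.39759) = 0.14538
20 * 0.14538 = 2.9076
L = 85 + 2.9076 = 87.9 dB

87.9


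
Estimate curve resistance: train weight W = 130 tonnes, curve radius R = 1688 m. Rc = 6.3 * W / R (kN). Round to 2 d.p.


Rc = 6.3 * W / R
Rc = 6.3 * 130 / 1688
Rc = 819.0 / 1688
Rc = 0.49 kN

0.49


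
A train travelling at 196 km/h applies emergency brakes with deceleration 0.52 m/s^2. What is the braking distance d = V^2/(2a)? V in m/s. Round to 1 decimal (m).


Convert speed: V = 196 / 3.6 = 54.4444 m/s
V^2 = 2964.1975
d = 2964.1975 / (2 * 0.52)
d = 2964.1975 / 1.04
d = 2850.2 m

2850.2


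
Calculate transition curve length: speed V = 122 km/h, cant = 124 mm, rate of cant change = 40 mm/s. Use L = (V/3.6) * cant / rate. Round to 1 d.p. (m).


Convert speed: V = 122 / 3.6 = 33.8889 m/s
L = 33.8889 * 124 / 40
L = 4202.2222 / 40
L = 105.1 m

105.1


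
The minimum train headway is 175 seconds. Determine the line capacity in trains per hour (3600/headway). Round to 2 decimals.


Capacity = 3600 / headway
Capacity = 3600 / 175
Capacity = 20.57 trains/hour

20.57


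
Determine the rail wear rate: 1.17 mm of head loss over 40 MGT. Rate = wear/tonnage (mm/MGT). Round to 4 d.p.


Wear rate = total wear / cumulative tonnage
Rate = 1.17 / 40
Rate = 0.0293 mm/MGT

0.0293


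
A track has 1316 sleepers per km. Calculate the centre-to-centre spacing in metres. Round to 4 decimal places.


Spacing = 1000 m / number of sleepers
Spacing = 1000 / 1316
Spacing = 0.7599 m

0.7599


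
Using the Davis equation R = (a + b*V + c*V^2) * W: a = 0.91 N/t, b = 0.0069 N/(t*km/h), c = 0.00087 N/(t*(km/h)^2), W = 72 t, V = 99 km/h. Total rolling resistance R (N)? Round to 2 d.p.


b*V = 0.0069 * 99 = 0.6831
c*V^2 = 0.00087 * 9801 = 8.52687
R_per_t = 0.91 + 0.6831 + 8.52687 = 10.11997 N/t
R_total = 10.11997 * 72 = 728.64 N

728.64


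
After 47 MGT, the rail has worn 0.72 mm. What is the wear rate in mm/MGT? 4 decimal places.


Wear rate = total wear / cumulative tonnage
Rate = 0.72 / 47
Rate = 0.0153 mm/MGT

0.0153


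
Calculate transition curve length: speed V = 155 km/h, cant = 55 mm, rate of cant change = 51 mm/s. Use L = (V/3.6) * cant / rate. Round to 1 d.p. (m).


Convert speed: V = 155 / 3.6 = 43.0556 m/s
L = 43.0556 * 55 / 51
L = 2368.0556 / 51
L = 46.4 m

46.4


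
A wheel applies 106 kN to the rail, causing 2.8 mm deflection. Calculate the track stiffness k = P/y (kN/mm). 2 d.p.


Track stiffness k = P / y
k = 106 / 2.8
k = 37.86 kN/mm

37.86


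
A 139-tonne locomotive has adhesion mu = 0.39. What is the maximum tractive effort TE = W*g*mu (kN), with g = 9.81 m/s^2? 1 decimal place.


TE_max = W * g * mu
TE_max = 139 * 9.81 * 0.39
TE_max = 1363.59 * 0.39
TE_max = 531.8 kN

531.8


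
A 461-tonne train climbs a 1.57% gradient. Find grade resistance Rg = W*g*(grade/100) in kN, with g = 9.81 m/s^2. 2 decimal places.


Rg = W * 9.81 * grade / 100
Rg = 461 * 9.81 * 1.57 / 100
Rg = 4522.41 * 0.0157
Rg = 71.00 kN

71.00


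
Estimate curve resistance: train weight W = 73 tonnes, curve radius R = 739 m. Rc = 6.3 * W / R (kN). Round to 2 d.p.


Rc = 6.3 * W / R
Rc = 6.3 * 73 / 739
Rc = 459.9 / 739
Rc = 0.62 kN

0.62


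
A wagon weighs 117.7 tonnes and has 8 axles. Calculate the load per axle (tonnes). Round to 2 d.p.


Load per axle = total weight / number of axles
Load = 117.7 / 8
Load = 14.71 tonnes

14.71


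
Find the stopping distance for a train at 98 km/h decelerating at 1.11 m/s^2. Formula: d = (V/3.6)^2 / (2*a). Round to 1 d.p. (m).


Convert speed: V = 98 / 3.6 = 27.2222 m/s
V^2 = 741.0494
d = 741.0494 / (2 * 1.11)
d = 741.0494 / 2.22
d = 333.8 m

333.8


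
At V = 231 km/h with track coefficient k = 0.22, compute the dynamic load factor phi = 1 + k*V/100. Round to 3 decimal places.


phi = 1 + k * V / 100
phi = 1 + 0.22 * 231 / 100
phi = 1 + 0.5082
phi = 1.508

1.508


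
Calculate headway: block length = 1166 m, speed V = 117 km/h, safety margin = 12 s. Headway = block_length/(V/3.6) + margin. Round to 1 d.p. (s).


V = 117 / 3.6 = 32.5 m/s
Block traversal time = 1166 / 32.5 = 35.8769 s
Headway = 35.8769 + 12
Headway = 47.9 s

47.9
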